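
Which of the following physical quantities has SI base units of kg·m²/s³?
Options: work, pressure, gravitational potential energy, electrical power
Checking the SI base units of each option:
  work (W = Fd): kg·m²/s²  ✗
  pressure (P = F/A): kg/(m·s²)  ✗
  gravitational potential energy (U = -GMm/r): kg·m²/s²  ✗
  electrical power (P = IV): kg·m²/s³  ✓ matches

Only electrical power has units kg·m²/s³.

Answer: electrical power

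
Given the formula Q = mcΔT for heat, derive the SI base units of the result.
Units of each symbol in Q = mcΔT:
  m (mass): kg
  c (specific heat capacity, in J/(kg·K)): m²/(s²·K)
  ΔT (temperature change): K

Multiplying the contributions: [kg] · [m²/(s²·K)] · [K]
Adding exponents of each base unit: kg: 1, m: 2, s: -2
SI base units of heat: kg·m²/s²

Answer: kg·m²/s²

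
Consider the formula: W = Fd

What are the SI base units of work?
Units of each symbol in W = Fd:
  F (force): kg·m/s²
  d (displacement): m

Multiplying the contributions: [kg·m/s²] · [m]
Adding exponents of each base unit: kg: 1, m: 2, s: -2
SI base units of work: kg·m²/s²

Answer: kg·m²/s²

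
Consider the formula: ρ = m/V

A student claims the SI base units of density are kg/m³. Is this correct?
Units of each symbol in ρ = m/V:
  m (mass): kg
  V (volume): m³  → in the denominator, contributes 1/m³

Multiplying the contributions: [kg] · [1/m³]
Adding exponents of each base unit: kg: 1, m: -3
SI base units of density: kg/m³

The claimed units kg/m³ match the derived units, so the claim is correct.

Answer: Yes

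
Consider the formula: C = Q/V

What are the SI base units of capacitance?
Units of each symbol in C = Q/V:
  Q (charge, in coulombs): s·A
  V (voltage, in volts): kg·m²/(s³·A)  → in the denominator, contributes s³·A/(kg·m²)

Multiplying the contributions: [s·A] · [s³·A/(kg·m²)]
Adding exponents of each base unit: kg: -1, m: -2, s: 4, A: 2
SI base units of capacitance: s⁴·A²/(kg·m²)

Answer: s⁴·A²/(kg·m²)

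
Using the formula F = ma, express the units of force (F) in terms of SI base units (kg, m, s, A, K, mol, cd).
Units of each symbol in F = ma:
  m (mass): kg
  a (acceleration): m/s²

Multiplying the contributions: [kg] · [m/s²]
Adding exponents of each base unit: kg: 1, m: 1, s: -2
SI base units of force: kg·m/s²

Answer: kg·m/s²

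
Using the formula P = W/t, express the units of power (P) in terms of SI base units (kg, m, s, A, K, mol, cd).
Units of each symbol in P = W/t:
  W (work): kg·m²/s²
  t (time): s  → in the denominator, contributes 1/s

Multiplying the contributions: [kg·m²/s²] · [1/s]
Adding exponents of each base unit: kg: 1, m: 2, s: -3
SI base units of power: kg·m²/s³

Answer: kg·m²/s³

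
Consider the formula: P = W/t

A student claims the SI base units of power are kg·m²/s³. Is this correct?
Units of each symbol in P = W/t:
  W (work): kg·m²/s²
  t (time): s  → in the denominator, contributes 1/s

Multiplying the contributions: [kg·m²/s²] · [1/s]
Adding exponents of each base unit: kg: 1, m: 2, s: -3
SI base units of power: kg·m²/s³

The claimed units kg·m²/s³ match the derived units, so the claim is correct.

Answer: Yes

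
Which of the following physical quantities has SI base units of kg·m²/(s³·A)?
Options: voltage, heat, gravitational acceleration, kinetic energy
Checking the SI base units of each option:
  voltage (V = IR): kg·m²/(s³·A)  ✓ matches
  heat (Q = mcΔT): kg·m²/s²  ✗
  gravitational acceleration (g = GM/r²): m/s²  ✗
  kinetic energy (E = ½mv²): kg·m²/s²  ✗

Only voltage has units kg·m²/(s³·A).

Answer: voltage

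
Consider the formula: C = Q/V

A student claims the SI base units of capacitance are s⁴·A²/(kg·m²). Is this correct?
Units of each symbol in C = Q/V:
  Q (charge, in coulombs): s·A
  V (voltage, in volts): kg·m²/(s³·A)  → in the denominator, contributes s³·A/(kg·m²)

Multiplying the contributions: [s·A] · [s³·A/(kg·m²)]
Adding exponents of each base unit: kg: -1, m: -2, s: 4, A: 2
SI base units of capacitance: s⁴·A²/(kg·m²)

The claimed units s⁴·A²/(kg·m²) match the derived units, so the claim is correct.

Answer: Yes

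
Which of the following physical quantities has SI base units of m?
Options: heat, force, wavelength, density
Checking the SI base units of each option:
  heat (Q = mcΔT): kg·m²/s²  ✗
  force (F = ma): kg·m/s²  ✗
  wavelength (λ = v/f): m  ✓ matches
  density (ρ = m/V): kg/m³  ✗

Only wavelength has units m.

Answer: wavelength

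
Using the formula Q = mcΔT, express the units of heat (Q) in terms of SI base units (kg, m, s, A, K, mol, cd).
Units of each symbol in Q = mcΔT:
  m (mass): kg
  c (specific heat capacity, in J/(kg·K)): m²/(s²·K)
  ΔT (temperature change): K

Multiplying the contributions: [kg] · [m²/(s²·K)] · [K]
Adding exponents of each base unit: kg: 1, m: 2, s: -2
SI base units of heat: kg·m²/s²

Answer: kg·m²/s²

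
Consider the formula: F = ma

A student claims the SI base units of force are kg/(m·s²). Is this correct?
Units of each symbol in F = ma:
  m (mass): kg
  a (acceleration): m/s²

Multiplying the contributions: [kg] · [m/s²]
Adding exponents of each base unit: kg: 1, m: 1, s: -2
SI base units of force: kg·m/s²

The claimed units kg/(m·s²) (exponents kg: 1, m: -1, s: -2) do not match the derived units kg·m/s² (exponents kg: 1, m: 1, s: -2), so the claim is incorrect.

Answer: No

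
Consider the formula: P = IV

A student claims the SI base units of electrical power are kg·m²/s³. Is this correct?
Units of each symbol in P = IV:
  I (current): A
  V (voltage, in volts): kg·m²/(s³·A)

Multiplying the contributions: [A] · [kg·m²/(s³·A)]
Adding exponents of each base unit: kg: 1, m: 2, s: -3
SI base units of electrical power: kg·m²/s³

The claimed units kg·m²/s³ match the derived units, so the claim is correct.

Answer: Yes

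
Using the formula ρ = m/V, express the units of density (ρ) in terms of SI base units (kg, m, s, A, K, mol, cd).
Units of each symbol in ρ = m/V:
  m (mass): kg
  V (volume): m³  → in the denominator, contributes 1/m³

Multiplying the contributions: [kg] · [1/m³]
Adding exponents of each base unit: kg: 1, m: -3
SI base units of density: kg/m³

Answer: kg/m³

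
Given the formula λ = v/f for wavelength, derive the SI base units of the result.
Units of each symbol in λ = v/f:
  v (wave speed): m/s
  f (frequency): 1/s  → in the denominator, contributes s

Multiplying the contributions: [m/s] · [s]
Adding exponents of each base unit: m: 1
SI base units of wavelength: m

Answer: m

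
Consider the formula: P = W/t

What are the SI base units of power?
Units of each symbol in P = W/t:
  W (work): kg·m²/s²
  t (time): s  → in the denominator, contributes 1/s

Multiplying the contributions: [kg·m²/s²] · [1/s]
Adding exponents of each base unit: kg: 1, m: 2, s: -3
SI base units of power: kg·m²/s³

Answer: kg·m²/s³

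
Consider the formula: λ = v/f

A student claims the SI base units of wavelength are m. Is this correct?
Units of each symbol in λ = v/f:
  v (wave speed): m/s
  f (frequency): 1/s  → in the denominator, contributes s

Multiplying the contributions: [m/s] · [s]
Adding exponents of each base unit: m: 1
SI base units of wavelength: m

The claimed units m match the derived units, so the claim is correct.

Answer: Yes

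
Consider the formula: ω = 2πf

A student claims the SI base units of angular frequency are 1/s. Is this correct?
Units of each symbol in ω = 2πf:
  f (frequency): 1/s
  The factor 2π is dimensionless.

Multiplying the contributions: [1/s]
Adding exponents of each base unit: s: -1
SI base units of angular frequency: 1/s

The claimed units 1/s match the derived units, so the claim is correct.

Answer: Yes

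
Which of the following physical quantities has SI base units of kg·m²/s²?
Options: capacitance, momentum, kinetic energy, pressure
Checking the SI base units of each option:
  capacitance (C = Q/V): s⁴·A²/(kg·m²)  ✗
  momentum (p = mv): kg·m/s  ✗
  kinetic energy (E = ½mv²): kg·m²/s²  ✓ matches
  pressure (P = F/A): kg/(m·s²)  ✗

Only kinetic energy has units kg·m²/s².

Answer: kinetic energy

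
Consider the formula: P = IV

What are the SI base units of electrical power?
Units of each symbol in P = IV:
  I (current): A
  V (voltage, in volts): kg·m²/(s³·A)

Multiplying the contributions: [A] · [kg·m²/(s³·A)]
Adding exponents of each base unit: kg: 1, m: 2, s: -3
SI base units of electrical power: kg·m²/s³

Answer: kg·m²/s³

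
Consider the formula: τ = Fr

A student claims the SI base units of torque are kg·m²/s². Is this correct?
Units of each symbol in τ = Fr:
  F (force): kg·m/s²
  r (lever arm): m

Multiplying the contributions: [kg·m/s²] · [m]
Adding exponents of each base unit: kg: 1, m: 2, s: -2
SI base units of torque: kg·m²/s²

The claimed units kg·m²/s² match the derived units, so the claim is correct.

Answer: Yes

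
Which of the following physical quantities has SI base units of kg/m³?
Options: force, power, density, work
Checking the SI base units of each option:
  force (F = ma): kg·m/s²  ✗
  power (P = W/t): kg·m²/s³  ✗
  density (ρ = m/V): kg/m³  ✓ matches
  work (W = Fd): kg·m²/s²  ✗

Only density has units kg/m³.

Answer: density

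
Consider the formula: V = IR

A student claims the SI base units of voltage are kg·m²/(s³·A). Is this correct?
Units of each symbol in V = IR:
  I (current): A
  R (resistance, in ohms): kg·m²/(s³·A²)

Multiplying the contributions: [A] · [kg·m²/(s³·A²)]
Adding exponents of each base unit: kg: 1, m: 2, s: -3, A: -1
SI base units of voltage: kg·m²/(s³·A)

The claimed units kg·m²/(s³·A) match the derived units, so the claim is correct.

Answer: Yes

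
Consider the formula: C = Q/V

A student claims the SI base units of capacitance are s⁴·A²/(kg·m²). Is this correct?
Units of each symbol in C = Q/V:
  Q (charge, in coulombs): s·A
  V (voltage, in volts): kg·m²/(s³·A)  → in the denominator, contributes s³·A/(kg·m²)

Multiplying the contributions: [s·A] · [s³·A/(kg·m²)]
Adding exponents of each base unit: kg: -1, m: -2, s: 4, A: 2
SI base units of capacitance: s⁴·A²/(kg·m²)

The claimed units s⁴·A²/(kg·m²) match the derived units, so the claim is correct.

Answer: Yes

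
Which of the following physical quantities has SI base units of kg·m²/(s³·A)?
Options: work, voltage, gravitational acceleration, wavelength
Checking the SI base units of each option:
  work (W = Fd): kg·m²/s²  ✗
  voltage (V = IR): kg·m²/(s³·A)  ✓ matches
  gravitational acceleration (g = GM/r²): m/s²  ✗
  wavelength (λ = v/f): m  ✗

Only voltage has units kg·m²/(s³·A).

Answer: voltage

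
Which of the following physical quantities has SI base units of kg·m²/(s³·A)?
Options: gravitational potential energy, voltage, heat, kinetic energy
Checking the SI base units of each option:
  gravitational potential energy (U = -GMm/r): kg·m²/s²  ✗
  voltage (V = IR): kg·m²/(s³·A)  ✓ matches
  heat (Q = mcΔT): kg·m²/s²  ✗
  kinetic energy (E = ½mv²): kg·m²/s²  ✗

Only voltage has units kg·m²/(s³·A).

Answer: voltage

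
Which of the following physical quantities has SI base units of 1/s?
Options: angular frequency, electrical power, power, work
Checking the SI base units of each option:
  angular frequency (ω = 2πf): 1/s  ✓ matches
  electrical power (P = IV): kg·m²/s³  ✗
  power (P = W/t): kg·m²/s³  ✗
  work (W = Fd): kg·m²/s²  ✗

Only angular frequency has units 1/s.

Answer: angular frequency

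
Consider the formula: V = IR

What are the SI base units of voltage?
Units of each symbol in V = IR:
  I (current): A
  R (resistance, in ohms): kg·m²/(s³·A²)

Multiplying the contributions: [A] · [kg·m²/(s³·A²)]
Adding exponents of each base unit: kg: 1, m: 2, s: -3, A: -1
SI base units of voltage: kg·m²/(s³·A)

Answer: kg·m²/(s³·A)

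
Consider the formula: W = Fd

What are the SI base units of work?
Units of each symbol in W = Fd:
  F (force): kg·m/s²
  d (displacement): m

Multiplying the contributions: [kg·m/s²] · [m]
Adding exponents of each base unit: kg: 1, m: 2, s: -2
SI base units of work: kg·m²/s²

Answer: kg·m²/s²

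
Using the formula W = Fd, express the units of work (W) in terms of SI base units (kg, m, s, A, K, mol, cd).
Units of each symbol in W = Fd:
  F (force): kg·m/s²
  d (displacement): m

Multiplying the contributions: [kg·m/s²] · [m]
Adding exponents of each base unit: kg: 1, m: 2, s: -2
SI base units of work: kg·m²/s²

Answer: kg·m²/s²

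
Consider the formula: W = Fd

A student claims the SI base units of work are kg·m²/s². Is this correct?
Units of each symbol in W = Fd:
  F (force): kg·m/s²
  d (displacement): m

Multiplying the contributions: [kg·m/s²] · [m]
Adding exponents of each base unit: kg: 1, m: 2, s: -2
SI base units of work: kg·m²/s²

The claimed units kg·m²/s² match the derived units, so the claim is correct.

Answer: Yes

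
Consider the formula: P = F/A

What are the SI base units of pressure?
Units of each symbol in P = F/A:
  F (force): kg·m/s²
  A (area): m²  → in the denominator, contributes 1/m²

Multiplying the contributions: [kg·m/s²] · [1/m²]
Adding exponents of each base unit: kg: 1, m: -1, s: -2
SI base units of pressure: kg/(m·s²)

Answer: kg/(m·s²)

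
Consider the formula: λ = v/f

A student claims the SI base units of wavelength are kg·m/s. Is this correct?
Units of each symbol in λ = v/f:
  v (wave speed): m/s
  f (frequency): 1/s  → in the denominator, contributes s

Multiplying the contributions: [m/s] · [s]
Adding exponents of each base unit: m: 1
SI base units of wavelength: m

The claimed units kg·m/s (exponents kg: 1, m: 1, s: -1) do not match the derived units m (exponents m: 1), so the claim is incorrect.

Answer: No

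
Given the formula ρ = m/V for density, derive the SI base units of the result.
Units of each symbol in ρ = m/V:
  m (mass): kg
  V (volume): m³  → in the denominator, contributes 1/m³

Multiplying the contributions: [kg] · [1/m³]
Adding exponents of each base unit: kg: 1, m: -3
SI base units of density: kg/m³

Answer: kg/m³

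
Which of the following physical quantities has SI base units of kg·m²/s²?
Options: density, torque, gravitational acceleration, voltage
Checking the SI base units of each option:
  density (ρ = m/V): kg/m³  ✗
  torque (τ = Fr): kg·m²/s²  ✓ matches
  gravitational acceleration (g = GM/r²): m/s²  ✗
  voltage (V = IR): kg·m²/(s³·A)  ✗

Only torque has units kg·m²/s².

Answer: torque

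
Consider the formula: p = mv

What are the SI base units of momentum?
Units of each symbol in p = mv:
  m (mass): kg
  v (velocity): m/s

Multiplying the contributions: [kg] · [m/s]
Adding exponents of each base unit: kg: 1, m: 1, s: -1
SI base units of momentum: kg·m/s

Answer: kg·m/s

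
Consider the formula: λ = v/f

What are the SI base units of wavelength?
Units of each symbol in λ = v/f:
  v (wave speed): m/s
  f (frequency): 1/s  → in the denominator, contributes s

Multiplying the contributions: [m/s] · [s]
Adding exponents of each base unit: m: 1
SI base units of wavelength: m

Answer: m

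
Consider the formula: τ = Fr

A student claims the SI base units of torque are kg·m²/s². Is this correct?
Units of each symbol in τ = Fr:
  F (force): kg·m/s²
  r (lever arm): m

Multiplying the contributions: [kg·m/s²] · [m]
Adding exponents of each base unit: kg: 1, m: 2, s: -2
SI base units of torque: kg·m²/s²

The claimed units kg·m²/s² match the derived units, so the claim is correct.

Answer: Yes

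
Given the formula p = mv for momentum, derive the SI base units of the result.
Units of each symbol in p = mv:
  m (mass): kg
  v (velocity): m/s

Multiplying the contributions: [kg] · [m/s]
Adding exponents of each base unit: kg: 1, m: 1, s: -1
SI base units of momentum: kg·m/s

Answer: kg·m/s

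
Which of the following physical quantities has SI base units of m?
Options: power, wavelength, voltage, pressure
Checking the SI base units of each option:
  power (P = W/t): kg·m²/s³  ✗
  wavelength (λ = v/f): m  ✓ matches
  voltage (V = IR): kg·m²/(s³·A)  ✗
  pressure (P = F/A): kg/(m·s²)  ✗

Only wavelength has units m.

Answer: wavelength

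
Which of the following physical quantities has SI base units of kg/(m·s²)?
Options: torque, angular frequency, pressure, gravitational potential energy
Checking the SI base units of each option:
  torque (τ = Fr): kg·m²/s²  ✗
  angular frequency (ω = 2πf): 1/s  ✗
  pressure (P = F/A): kg/(m·s²)  ✓ matches
  gravitational potential energy (U = -GMm/r): kg·m²/s²  ✗

Only pressure has units kg/(m·s²).

Answer: pressure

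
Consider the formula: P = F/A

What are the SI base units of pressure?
Units of each symbol in P = F/A:
  F (force): kg·m/s²
  A (area): m²  → in the denominator, contributes 1/m²

Multiplying the contributions: [kg·m/s²] · [1/m²]
Adding exponents of each base unit: kg: 1, m: -1, s: -2
SI base units of pressure: kg/(m·s²)

Answer: kg/(m·s²)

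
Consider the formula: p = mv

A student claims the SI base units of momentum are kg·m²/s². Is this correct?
Units of each symbol in p = mv:
  m (mass): kg
  v (velocity): m/s

Multiplying the contributions: [kg] · [m/s]
Adding exponents of each base unit: kg: 1, m: 1, s: -1
SI base units of momentum: kg·m/s

The claimed units kg·m²/s² (exponents kg: 1, m: 2, s: -2) do not match the derived units kg·m/s (exponents kg: 1, m: 1, s: -1), so the claim is incorrect.

Answer: No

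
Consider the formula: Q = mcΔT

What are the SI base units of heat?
Units of each symbol in Q = mcΔT:
  m (mass): kg
  c (specific heat capacity, in J/(kg·K)): m²/(s²·K)
  ΔT (temperature change): K

Multiplying the contributions: [kg] · [m²/(s²·K)] · [K]
Adding exponents of each base unit: kg: 1, m: 2, s: -2
SI base units of heat: kg·m²/s²

Answer: kg·m²/s²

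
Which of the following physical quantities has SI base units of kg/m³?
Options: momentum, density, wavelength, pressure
Checking the SI base units of each option:
  momentum (p = mv): kg·m/s  ✗
  density (ρ = m/V): kg/m³  ✓ matches
  wavelength (λ = v/f): m  ✗
  pressure (P = F/A): kg/(m·s²)  ✗

Only density has units kg/m³.

Answer: density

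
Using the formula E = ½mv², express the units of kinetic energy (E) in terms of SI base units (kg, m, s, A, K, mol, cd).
Units of each symbol in E = ½mv²:
  m (mass): kg
  v (speed): m/s  → to the power 2, contributes m²/s²
  The factor ½ is dimensionless.

Multiplying the contributions: [kg] · [m²/s²]
Adding exponents of each base unit: kg: 1, m: 2, s: -2
SI base units of kinetic energy: kg·m²/s²

Answer: kg·m²/s²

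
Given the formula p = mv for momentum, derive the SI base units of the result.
Units of each symbol in p = mv:
  m (mass): kg
  v (velocity): m/s

Multiplying the contributions: [kg] · [m/s]
Adding exponents of each base unit: kg: 1, m: 1, s: -1
SI base units of momentum: kg·m/s

Answer: kg·m/s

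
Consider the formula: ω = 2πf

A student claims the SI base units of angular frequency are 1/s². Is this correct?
Units of each symbol in ω = 2πf:
  f (frequency): 1/s
  The factor 2π is dimensionless.

Multiplying the contributions: [1/s]
Adding exponents of each base unit: s: -1
SI base units of angular frequency: 1/s

The claimed units 1/s² (exponents s: -2) do not match the derived units 1/s (exponents s: -1), so the claim is incorrect.

Answer: No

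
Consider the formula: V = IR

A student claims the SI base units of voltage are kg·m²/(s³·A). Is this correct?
Units of each symbol in V = IR:
  I (current): A
  R (resistance, in ohms): kg·m²/(s³·A²)

Multiplying the contributions: [A] · [kg·m²/(s³·A²)]
Adding exponents of each base unit: kg: 1, m: 2, s: -3, A: -1
SI base units of voltage: kg·m²/(s³·A)

The claimed units kg·m²/(s³·A) match the derived units, so the claim is correct.

Answer: Yes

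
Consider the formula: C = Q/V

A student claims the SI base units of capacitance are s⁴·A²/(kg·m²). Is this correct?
Units of each symbol in C = Q/V:
  Q (charge, in coulombs): s·A
  V (voltage, in volts): kg·m²/(s³·A)  → in the denominator, contributes s³·A/(kg·m²)

Multiplying the contributions: [s·A] · [s³·A/(kg·m²)]
Adding exponents of each base unit: kg: -1, m: -2, s: 4, A: 2
SI base units of capacitance: s⁴·A²/(kg·m²)

The claimed units s⁴·A²/(kg·m²) match the derived units, so the claim is correct.

Answer: Yes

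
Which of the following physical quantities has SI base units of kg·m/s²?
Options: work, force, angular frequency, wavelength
Checking the SI base units of each option:
  work (W = Fd): kg·m²/s²  ✗
  force (F = ma): kg·m/s²  ✓ matches
  angular frequency (ω = 2πf): 1/s  ✗
  wavelength (λ = v/f): m  ✗

Only force has units kg·m/s².

Answer: force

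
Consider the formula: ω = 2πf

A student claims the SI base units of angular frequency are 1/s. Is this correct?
Units of each symbol in ω = 2πf:
  f (frequency): 1/s
  The factor 2π is dimensionless.

Multiplying the contributions: [1/s]
Adding exponents of each base unit: s: -1
SI base units of angular frequency: 1/s

The claimed units 1/s match the derived units, so the claim is correct.

Answer: Yes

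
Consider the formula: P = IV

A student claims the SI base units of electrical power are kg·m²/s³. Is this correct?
Units of each symbol in P = IV:
  I (current): A
  V (voltage, in volts): kg·m²/(s³·A)

Multiplying the contributions: [A] · [kg·m²/(s³·A)]
Adding exponents of each base unit: kg: 1, m: 2, s: -3
SI base units of electrical power: kg·m²/s³

The claimed units kg·m²/s³ match the derived units, so the claim is correct.

Answer: Yes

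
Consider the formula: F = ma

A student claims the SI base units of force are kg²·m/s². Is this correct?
Units of each symbol in F = ma:
  m (mass): kg
  a (acceleration): m/s²

Multiplying the contributions: [kg] · [m/s²]
Adding exponents of each base unit: kg: 1, m: 1, s: -2
SI base units of force: kg·m/s²

The claimed units kg²·m/s² (exponents kg: 2, m: 1, s: -2) do not match the derived units kg·m/s² (exponents kg: 1, m: 1, s: -2), so the claim is incorrect.

Answer: No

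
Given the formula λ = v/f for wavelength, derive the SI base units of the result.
Units of each symbol in λ = v/f:
  v (wave speed): m/s
  f (frequency): 1/s  → in the denominator, contributes s

Multiplying the contributions: [m/s] · [s]
Adding exponents of each base unit: m: 1
SI base units of wavelength: m

Answer: m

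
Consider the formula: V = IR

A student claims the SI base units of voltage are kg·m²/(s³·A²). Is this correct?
Units of each symbol in V = IR:
  I (current): A
  R (resistance, in ohms): kg·m²/(s³·A²)

Multiplying the contributions: [A] · [kg·m²/(s³·A²)]
Adding exponents of each base unit: kg: 1, m: 2, s: -3, A: -1
SI base units of voltage: kg·m²/(s³·A)

The claimed units kg·m²/(s³·A²) (exponents kg: 1, m: 2, s: -3, A: -2) do not match the derived units kg·m²/(s³·A) (exponents kg: 1, m: 2, s: -3, A: -1), so the claim is incorrect.

Answer: No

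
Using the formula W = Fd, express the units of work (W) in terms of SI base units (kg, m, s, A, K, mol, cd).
Units of each symbol in W = Fd:
  F (force): kg·m/s²
  d (displacement): m

Multiplying the contributions: [kg·m/s²] · [m]
Adding exponents of each base unit: kg: 1, m: 2, s: -2
SI base units of work: kg·m²/s²

Answer: kg·m²/s²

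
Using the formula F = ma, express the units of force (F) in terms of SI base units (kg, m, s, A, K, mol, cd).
Units of each symbol in F = ma:
  m (mass): kg
  a (acceleration): m/s²

Multiplying the contributions: [kg] · [m/s²]
Adding exponents of each base unit: kg: 1, m: 1, s: -2
SI base units of force: kg·m/s²

Answer: kg·m/s²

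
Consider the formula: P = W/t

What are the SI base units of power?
Units of each symbol in P = W/t:
  W (work): kg·m²/s²
  t (time): s  → in the denominator, contributes 1/s

Multiplying the contributions: [kg·m²/s²] · [1/s]
Adding exponents of each base unit: kg: 1, m: 2, s: -3
SI base units of power: kg·m²/s³

Answer: kg·m²/s³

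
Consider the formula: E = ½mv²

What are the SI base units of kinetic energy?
Units of each symbol in E = ½mv²:
  m (mass): kg
  v (speed): m/s  → to the power 2, contributes m²/s²
  The factor ½ is dimensionless.

Multiplying the contributions: [kg] · [m²/s²]
Adding exponents of each base unit: kg: 1, m: 2, s: -2
SI base units of kinetic energy: kg·m²/s²

Answer: kg·m²/s²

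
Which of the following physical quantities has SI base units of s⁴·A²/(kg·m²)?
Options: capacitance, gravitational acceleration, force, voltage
Checking the SI base units of each option:
  capacitance (C = Q/V): s⁴·A²/(kg·m²)  ✓ matches
  gravitational acceleration (g = GM/r²): m/s²  ✗
  force (F = ma): kg·m/s²  ✗
  voltage (V = IR): kg·m²/(s³·A)  ✗

Only capacitance has units s⁴·A²/(kg·m²).

Answer: capacitance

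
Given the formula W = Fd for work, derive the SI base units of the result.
Units of each symbol in W = Fd:
  F (force): kg·m/s²
  d (displacement): m

Multiplying the contributions: [kg·m/s²] · [m]
Adding exponents of each base unit: kg: 1, m: 2, s: -2
SI base units of work: kg·m²/s²

Answer: kg·m²/s²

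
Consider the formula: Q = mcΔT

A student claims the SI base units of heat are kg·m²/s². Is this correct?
Units of each symbol in Q = mcΔT:
  m (mass): kg
  c (specific heat capacity, in J/(kg·K)): m²/(s²·K)
  ΔT (temperature change): K

Multiplying the contributions: [kg] · [m²/(s²·K)] · [K]
Adding exponents of each base unit: kg: 1, m: 2, s: -2
SI base units of heat: kg·m²/s²

The claimed units kg·m²/s² match the derived units, so the claim is correct.

Answer: Yes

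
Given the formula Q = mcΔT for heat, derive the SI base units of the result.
Units of each symbol in Q = mcΔT:
  m (mass): kg
  c (specific heat capacity, in J/(kg·K)): m²/(s²·K)
  ΔT (temperature change): K

Multiplying the contributions: [kg] · [m²/(s²·K)] · [K]
Adding exponents of each base unit: kg: 1, m: 2, s: -2
SI base units of heat: kg·m²/s²

Answer: kg·m²/s²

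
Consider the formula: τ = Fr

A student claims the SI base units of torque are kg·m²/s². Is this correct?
Units of each symbol in τ = Fr:
  F (force): kg·m/s²
  r (lever arm): m

Multiplying the contributions: [kg·m/s²] · [m]
Adding exponents of each base unit: kg: 1, m: 2, s: -2
SI base units of torque: kg·m²/s²

The claimed units kg·m²/s² match the derived units, so the claim is correct.

Answer: Yes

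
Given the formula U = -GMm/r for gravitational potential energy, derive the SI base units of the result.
Units of each symbol in U = -GMm/r:
  G (gravitational constant): m³/(kg·s²)
  M (mass): kg
  m (mass): kg
  r (distance): m  → in the denominator, contributes 1/m
  The minus sign does not affect the units.

Multiplying the contributions: [m³/(kg·s²)] · [kg] · [kg] · [1/m]
Adding exponents of each base unit: kg: 1, m: 2, s: -2
SI base units of gravitational potential energy: kg·m²/s²

Answer: kg·m²/s²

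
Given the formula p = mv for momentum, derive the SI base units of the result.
Units of each symbol in p = mv:
  m (mass): kg
  v (velocity): m/s

Multiplying the contributions: [kg] · [m/s]
Adding exponents of each base unit: kg: 1, m: 1, s: -1
SI base units of momentum: kg·m/s

Answer: kg·m/s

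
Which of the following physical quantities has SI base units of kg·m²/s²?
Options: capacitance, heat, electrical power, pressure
Checking the SI base units of each option:
  capacitance (C = Q/V): s⁴·A²/(kg·m²)  ✗
  heat (Q = mcΔT): kg·m²/s²  ✓ matches
  electrical power (P = IV): kg·m²/s³  ✗
  pressure (P = F/A): kg/(m·s²)  ✗

Only heat has units kg·m²/s².

Answer: heat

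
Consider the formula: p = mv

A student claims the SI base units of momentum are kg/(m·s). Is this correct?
Units of each symbol in p = mv:
  m (mass): kg
  v (velocity): m/s

Multiplying the contributions: [kg] · [m/s]
Adding exponents of each base unit: kg: 1, m: 1, s: -1
SI base units of momentum: kg·m/s

The claimed units kg/(m·s) (exponents kg: 1, m: -1, s: -1) do not match the derived units kg·m/s (exponents kg: 1, m: 1, s: -1), so the claim is incorrect.

Answer: No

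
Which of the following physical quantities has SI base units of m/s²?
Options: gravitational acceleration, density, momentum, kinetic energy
Checking the SI base units of each option:
  gravitational acceleration (g = GM/r²): m/s²  ✓ matches
  density (ρ = m/V): kg/m³  ✗
  momentum (p = mv): kg·m/s  ✗
  kinetic energy (E = ½mv²): kg·m²/s²  ✗

Only gravitational acceleration has units m/s².

Answer: gravitational acceleration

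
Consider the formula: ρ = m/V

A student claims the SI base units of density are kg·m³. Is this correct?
Units of each symbol in ρ = m/V:
  m (mass): kg
  V (volume): m³  → in the denominator, contributes 1/m³

Multiplying the contributions: [kg] · [1/m³]
Adding exponents of each base unit: kg: 1, m: -3
SI base units of density: kg/m³

The claimed units kg·m³ (exponents kg: 1, m: 3) do not match the derived units kg/m³ (exponents kg: 1, m: -3), so the claim is incorrect.

Answer: No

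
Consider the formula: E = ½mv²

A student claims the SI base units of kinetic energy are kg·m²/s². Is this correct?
Units of each symbol in E = ½mv²:
  m (mass): kg
  v (speed): m/s  → to the power 2, contributes m²/s²
  The factor ½ is dimensionless.

Multiplying the contributions: [kg] · [m²/s²]
Adding exponents of each base unit: kg: 1, m: 2, s: -2
SI base units of kinetic energy: kg·m²/s²

The claimed units kg·m²/s² match the derived units, so the claim is correct.

Answer: Yes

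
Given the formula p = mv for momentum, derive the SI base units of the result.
Units of each symbol in p = mv:
  m (mass): kg
  v (velocity): m/s

Multiplying the contributions: [kg] · [m/s]
Adding exponents of each base unit: kg: 1, m: 1, s: -1
SI base units of momentum: kg·m/s

Answer: kg·m/s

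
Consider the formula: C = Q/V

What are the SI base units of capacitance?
Units of each symbol in C = Q/V:
  Q (charge, in coulombs): s·A
  V (voltage, in volts): kg·m²/(s³·A)  → in the denominator, contributes s³·A/(kg·m²)

Multiplying the contributions: [s·A] · [s³·A/(kg·m²)]
Adding exponents of each base unit: kg: -1, m: -2, s: 4, A: 2
SI base units of capacitance: s⁴·A²/(kg·m²)

Answer: s⁴·A²/(kg·m²)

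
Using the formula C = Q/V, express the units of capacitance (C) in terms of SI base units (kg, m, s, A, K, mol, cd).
Units of each symbol in C = Q/V:
  Q (charge, in coulombs): s·A
  V (voltage, in volts): kg·m²/(s³·A)  → in the denominator, contributes s³·A/(kg·m²)

Multiplying the contributions: [s·A] · [s³·A/(kg·m²)]
Adding exponents of each base unit: kg: -1, m: -2, s: 4, A: 2
SI base units of capacitance: s⁴·A²/(kg·m²)

Answer: s⁴·A²/(kg·m²)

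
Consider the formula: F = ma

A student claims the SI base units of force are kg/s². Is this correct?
Units of each symbol in F = ma:
  m (mass): kg
  a (acceleration): m/s²

Multiplying the contributions: [kg] · [m/s²]
Adding exponents of each base unit: kg: 1, m: 1, s: -2
SI base units of force: kg·m/s²

The claimed units kg/s² (exponents kg: 1, s: -2) do not match the derived units kg·m/s² (exponents kg: 1, m: 1, s: -2), so the claim is incorrect.

Answer: No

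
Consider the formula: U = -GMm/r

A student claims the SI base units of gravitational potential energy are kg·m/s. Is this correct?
Units of each symbol in U = -GMm/r:
  G (gravitational constant): m³/(kg·s²)
  M (mass): kg
  m (mass): kg
  r (distance): m  → in the denominator, contributes 1/m
  The minus sign does not affect the units.

Multiplying the contributions: [m³/(kg·s²)] · [kg] · [kg] · [1/m]
Adding exponents of each base unit: kg: 1, m: 2, s: -2
SI base units of gravitational potential energy: kg·m²/s²

The claimed units kg·m/s (exponents kg: 1, m: 1, s: -1) do not match the derived units kg·m²/s² (exponents kg: 1, m: 2, s: -2), so the claim is incorrect.

Answer: No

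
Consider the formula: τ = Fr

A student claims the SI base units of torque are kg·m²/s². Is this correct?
Units of each symbol in τ = Fr:
  F (force): kg·m/s²
  r (lever arm): m

Multiplying the contributions: [kg·m/s²] · [m]
Adding exponents of each base unit: kg: 1, m: 2, s: -2
SI base units of torque: kg·m²/s²

The claimed units kg·m²/s² match the derived units, so the claim is correct.

Answer: Yes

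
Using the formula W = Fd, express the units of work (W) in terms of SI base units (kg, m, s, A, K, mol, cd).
Units of each symbol in W = Fd:
  F (force): kg·m/s²
  d (displacement): m

Multiplying the contributions: [kg·m/s²] · [m]
Adding exponents of each base unit: kg: 1, m: 2, s: -2
SI base units of work: kg·m²/s²

Answer: kg·m²/s²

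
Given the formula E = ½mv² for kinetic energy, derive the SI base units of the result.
Units of each symbol in E = ½mv²:
  m (mass): kg
  v (speed): m/s  → to the power 2, contributes m²/s²
  The factor ½ is dimensionless.

Multiplying the contributions: [kg] · [m²/s²]
Adding exponents of each base unit: kg: 1, m: 2, s: -2
SI base units of kinetic energy: kg·m²/s²

Answer: kg·m²/s²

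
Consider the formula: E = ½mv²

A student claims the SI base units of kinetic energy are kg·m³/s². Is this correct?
Units of each symbol in E = ½mv²:
  m (mass): kg
  v (speed): m/s  → to the power 2, contributes m²/s²
  The factor ½ is dimensionless.

Multiplying the contributions: [kg] · [m²/s²]
Adding exponents of each base unit: kg: 1, m: 2, s: -2
SI base units of kinetic energy: kg·m²/s²

The claimed units kg·m³/s² (exponents kg: 1, m: 3, s: -2) do not match the derived units kg·m²/s² (exponents kg: 1, m: 2, s: -2), so the claim is incorrect.

Answer: No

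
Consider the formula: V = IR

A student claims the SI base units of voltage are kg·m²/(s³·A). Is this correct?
Units of each symbol in V = IR:
  I (current): A
  R (resistance, in ohms): kg·m²/(s³·A²)

Multiplying the contributions: [A] · [kg·m²/(s³·A²)]
Adding exponents of each base unit: kg: 1, m: 2, s: -3, A: -1
SI base units of voltage: kg·m²/(s³·A)

The claimed units kg·m²/(s³·A) match the derived units, so the claim is correct.

Answer: Yes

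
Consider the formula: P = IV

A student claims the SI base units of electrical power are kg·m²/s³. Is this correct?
Units of each symbol in P = IV:
  I (current): A
  V (voltage, in volts): kg·m²/(s³·A)

Multiplying the contributions: [A] · [kg·m²/(s³·A)]
Adding exponents of each base unit: kg: 1, m: 2, s: -3
SI base units of electrical power: kg·m²/s³

The claimed units kg·m²/s³ match the derived units, so the claim is correct.

Answer: Yes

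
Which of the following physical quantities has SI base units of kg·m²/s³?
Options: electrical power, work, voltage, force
Checking the SI base units of each option:
  electrical power (P = IV): kg·m²/s³  ✓ matches
  work (W = Fd): kg·m²/s²  ✗
  voltage (V = IR): kg·m²/(s³·A)  ✗
  force (F = ma): kg·m/s²  ✗

Only electrical power has units kg·m²/s³.

Answer: electrical power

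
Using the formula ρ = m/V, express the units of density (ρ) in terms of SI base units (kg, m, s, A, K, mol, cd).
Units of each symbol in ρ = m/V:
  m (mass): kg
  V (volume): m³  → in the denominator, contributes 1/m³

Multiplying the contributions: [kg] · [1/m³]
Adding exponents of each base unit: kg: 1, m: -3
SI base units of density: kg/m³

Answer: kg/m³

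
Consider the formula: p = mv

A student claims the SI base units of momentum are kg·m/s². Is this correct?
Units of each symbol in p = mv:
  m (mass): kg
  v (velocity): m/s

Multiplying the contributions: [kg] · [m/s]
Adding exponents of each base unit: kg: 1, m: 1, s: -1
SI base units of momentum: kg·m/s

The claimed units kg·m/s² (exponents kg: 1, m: 1, s: -2) do not match the derived units kg·m/s (exponents kg: 1, m: 1, s: -1), so the claim is incorrect.

Answer: No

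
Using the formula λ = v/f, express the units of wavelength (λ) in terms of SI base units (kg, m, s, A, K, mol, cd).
Units of each symbol in λ = v/f:
  v (wave speed): m/s
  f (frequency): 1/s  → in the denominator, contributes s

Multiplying the contributions: [m/s] · [s]
Adding exponents of each base unit: m: 1
SI base units of wavelength: m

Answer: m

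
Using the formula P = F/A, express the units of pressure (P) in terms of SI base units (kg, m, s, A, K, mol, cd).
Units of each symbol in P = F/A:
  F (force): kg·m/s²
  A (area): m²  → in the denominator, contributes 1/m²

Multiplying the contributions: [kg·m/s²] · [1/m²]
Adding exponents of each base unit: kg: 1, m: -1, s: -2
SI base units of pressure: kg/(m·s²)

Answer: kg/(m·s²)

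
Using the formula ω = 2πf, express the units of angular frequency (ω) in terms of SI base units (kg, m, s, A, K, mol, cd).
Units of each symbol in ω = 2πf:
  f (frequency): 1/s
  The factor 2π is dimensionless.

Multiplying the contributions: [1/s]
Adding exponents of each base unit: s: -1
SI base units of angular frequency: 1/s

Answer: 1/s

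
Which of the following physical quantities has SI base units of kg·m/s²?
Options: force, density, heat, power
Checking the SI base units of each option:
  force (F = ma): kg·m/s²  ✓ matches
  density (ρ = m/V): kg/m³  ✗
  heat (Q = mcΔT): kg·m²/s²  ✗
  power (P = W/t): kg·m²/s³  ✗

Only force has units kg·m/s².

Answer: force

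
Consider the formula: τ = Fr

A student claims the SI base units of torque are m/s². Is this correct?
Units of each symbol in τ = Fr:
  F (force): kg·m/s²
  r (lever arm): m

Multiplying the contributions: [kg·m/s²] · [m]
Adding exponents of each base unit: kg: 1, m: 2, s: -2
SI base units of torque: kg·m²/s²

The claimed units m/s² (exponents m: 1, s: -2) do not match the derived units kg·m²/s² (exponents kg: 1, m: 2, s: -2), so the claim is incorrect.

Answer: No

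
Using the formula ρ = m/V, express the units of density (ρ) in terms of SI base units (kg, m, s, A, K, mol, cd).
Units of each symbol in ρ = m/V:
  m (mass): kg
  V (volume): m³  → in the denominator, contributes 1/m³

Multiplying the contributions: [kg] · [1/m³]
Adding exponents of each base unit: kg: 1, m: -3
SI base units of density: kg/m³

Answer: kg/m³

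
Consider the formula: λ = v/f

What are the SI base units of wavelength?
Units of each symbol in λ = v/f:
  v (wave speed): m/s
  f (frequency): 1/s  → in the denominator, contributes s

Multiplying the contributions: [m/s] · [s]
Adding exponents of each base unit: m: 1
SI base units of wavelength: m

Answer: m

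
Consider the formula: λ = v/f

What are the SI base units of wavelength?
Units of each symbol in λ = v/f:
  v (wave speed): m/s
  f (frequency): 1/s  → in the denominator, contributes s

Multiplying the contributions: [m/s] · [s]
Adding exponents of each base unit: m: 1
SI base units of wavelength: m

Answer: m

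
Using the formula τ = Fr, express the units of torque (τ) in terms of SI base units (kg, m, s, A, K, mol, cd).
Units of each symbol in τ = Fr:
  F (force): kg·m/s²
  r (lever arm): m

Multiplying the contributions: [kg·m/s²] · [m]
Adding exponents of each base unit: kg: 1, m: 2, s: -2
SI base units of torque: kg·m²/s²

Answer: kg·m²/s²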